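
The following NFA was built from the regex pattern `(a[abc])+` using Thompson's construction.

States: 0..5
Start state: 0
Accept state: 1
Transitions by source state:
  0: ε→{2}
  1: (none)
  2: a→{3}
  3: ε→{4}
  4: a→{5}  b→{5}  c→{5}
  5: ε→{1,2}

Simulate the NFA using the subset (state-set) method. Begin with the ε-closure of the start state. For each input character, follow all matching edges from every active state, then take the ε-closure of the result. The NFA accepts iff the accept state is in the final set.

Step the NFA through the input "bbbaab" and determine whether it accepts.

start: ε-closure({0}) = {0,2}
'b' @ 1: {}  — no active states
rest 'bbaab' ignored (set empty)
after full input: {}  (accept=1 not in)

Answer: REJECT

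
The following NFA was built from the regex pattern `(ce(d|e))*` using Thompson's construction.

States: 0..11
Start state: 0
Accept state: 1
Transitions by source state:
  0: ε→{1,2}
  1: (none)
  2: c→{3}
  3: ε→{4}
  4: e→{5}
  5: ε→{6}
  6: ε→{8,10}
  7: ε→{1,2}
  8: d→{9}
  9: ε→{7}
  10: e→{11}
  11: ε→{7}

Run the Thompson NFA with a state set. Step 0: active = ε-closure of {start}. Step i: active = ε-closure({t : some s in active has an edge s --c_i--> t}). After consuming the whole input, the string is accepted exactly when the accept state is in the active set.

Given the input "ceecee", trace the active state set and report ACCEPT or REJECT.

Answer: ACCEPT

Trace:
start: ε-closure({0}) = {0,1,2}
'c' @ 1: {3,4}
'e' @ 2: {5,6,8,10}
'e' @ 3: {1,2,7,11}  ✓accept
'c' @ 4: {3,4}
'e' @ 5: {5,6,8,10}
'e' @ 6: {1,2,7,11}  ✓accept
final: {1,2,7,11}; accept 1 in set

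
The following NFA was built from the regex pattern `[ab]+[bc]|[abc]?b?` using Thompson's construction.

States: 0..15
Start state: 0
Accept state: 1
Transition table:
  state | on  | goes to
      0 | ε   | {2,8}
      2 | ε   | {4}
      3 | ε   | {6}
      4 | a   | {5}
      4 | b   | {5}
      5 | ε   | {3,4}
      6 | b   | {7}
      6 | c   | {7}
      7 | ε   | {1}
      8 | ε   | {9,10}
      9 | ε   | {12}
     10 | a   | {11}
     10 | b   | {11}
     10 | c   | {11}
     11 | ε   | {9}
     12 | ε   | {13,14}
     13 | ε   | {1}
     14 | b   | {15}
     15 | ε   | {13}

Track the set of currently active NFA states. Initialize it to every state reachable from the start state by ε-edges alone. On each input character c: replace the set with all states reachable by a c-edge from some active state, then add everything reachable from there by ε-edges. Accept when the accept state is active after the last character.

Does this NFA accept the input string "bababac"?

Answer: ACCEPT

Trace:
S₀ = ε-closure({0}) = {0,1,2,4,8,9,10,12,13,14}
'b' @ 1: {1,3,4,5,6,9,11,12,13,14,15}  (accept∈set)
'a' @ 2: {3,4,5,6}
'b' @ 3: {1,3,4,5,6,7}  (accept∈set)
'a' @ 4: {3,4,5,6}
'b' @ 5: {1,3,4,5,6,7}  (accept∈set)
'a' @ 6: {3,4,5,6}
'c' @ 7: {1,7}  (accept∈set)
final: {1,7}; accept 1 in set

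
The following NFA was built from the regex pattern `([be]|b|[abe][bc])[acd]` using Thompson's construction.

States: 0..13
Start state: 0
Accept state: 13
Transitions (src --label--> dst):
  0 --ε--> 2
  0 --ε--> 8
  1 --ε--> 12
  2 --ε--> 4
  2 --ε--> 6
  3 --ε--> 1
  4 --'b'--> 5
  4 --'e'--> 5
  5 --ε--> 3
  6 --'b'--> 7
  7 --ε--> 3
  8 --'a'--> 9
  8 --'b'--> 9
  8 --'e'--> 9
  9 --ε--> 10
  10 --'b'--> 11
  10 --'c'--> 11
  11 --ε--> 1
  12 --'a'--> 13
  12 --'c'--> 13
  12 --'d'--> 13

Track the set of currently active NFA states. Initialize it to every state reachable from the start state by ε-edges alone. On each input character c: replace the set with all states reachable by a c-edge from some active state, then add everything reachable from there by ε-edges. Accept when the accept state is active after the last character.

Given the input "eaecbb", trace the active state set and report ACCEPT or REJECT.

Answer: REJECT

Derivation:
initial (ε-close {0}): {0,2,4,6,8}
'e' @ 1: {1,3,5,9,10,12}
'a' @ 2: {13}  [accepting]
'e' @ 3: {}  — no active states
rest 'cbb' ignored (set empty)
final: {}; accept 13 not in set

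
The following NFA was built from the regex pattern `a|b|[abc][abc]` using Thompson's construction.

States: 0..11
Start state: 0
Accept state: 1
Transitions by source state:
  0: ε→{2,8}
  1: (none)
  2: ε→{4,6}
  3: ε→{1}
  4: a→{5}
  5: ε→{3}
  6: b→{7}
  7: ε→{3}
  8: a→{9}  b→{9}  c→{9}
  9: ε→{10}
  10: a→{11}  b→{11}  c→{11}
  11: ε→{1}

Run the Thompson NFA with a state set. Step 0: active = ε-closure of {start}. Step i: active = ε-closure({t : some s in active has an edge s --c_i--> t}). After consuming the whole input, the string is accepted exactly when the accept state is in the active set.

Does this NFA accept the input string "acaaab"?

Answer: REJECT

Trace:
start: ε-closure({0}) = {0,2,4,6,8}
'a' @ 1: {1,3,5,9,10}  ✓accept
'c' @ 2: {1,11}  ✓accept
'a' @ 3: {}  — state set empty
rest 'aab' ignored (set empty)
after full input: {}  (accept=1 not in)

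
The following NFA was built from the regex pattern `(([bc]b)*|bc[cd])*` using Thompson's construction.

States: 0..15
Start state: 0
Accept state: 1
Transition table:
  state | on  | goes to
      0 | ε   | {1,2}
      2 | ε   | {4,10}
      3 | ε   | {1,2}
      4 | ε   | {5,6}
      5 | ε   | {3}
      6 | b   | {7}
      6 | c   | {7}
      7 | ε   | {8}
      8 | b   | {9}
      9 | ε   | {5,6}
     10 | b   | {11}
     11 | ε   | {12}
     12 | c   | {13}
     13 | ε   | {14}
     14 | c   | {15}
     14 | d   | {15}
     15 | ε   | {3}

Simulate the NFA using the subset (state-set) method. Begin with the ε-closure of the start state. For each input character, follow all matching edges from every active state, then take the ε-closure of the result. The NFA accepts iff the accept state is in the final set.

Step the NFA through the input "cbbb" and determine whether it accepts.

S₀ = ε-closure({0}) = {0,1,2,3,4,5,6,10}
'c' @ 1: {7,8}
'b' @ 2: {1,2,3,4,5,6,9,10}  [accepting]
'b' @ 3: {7,8,11,12}
'b' @ 4: {1,2,3,4,5,6,9,10}  [accepting]
final: {1,2,3,4,5,6,9,10}; accept 1 in set

Answer: ACCEPT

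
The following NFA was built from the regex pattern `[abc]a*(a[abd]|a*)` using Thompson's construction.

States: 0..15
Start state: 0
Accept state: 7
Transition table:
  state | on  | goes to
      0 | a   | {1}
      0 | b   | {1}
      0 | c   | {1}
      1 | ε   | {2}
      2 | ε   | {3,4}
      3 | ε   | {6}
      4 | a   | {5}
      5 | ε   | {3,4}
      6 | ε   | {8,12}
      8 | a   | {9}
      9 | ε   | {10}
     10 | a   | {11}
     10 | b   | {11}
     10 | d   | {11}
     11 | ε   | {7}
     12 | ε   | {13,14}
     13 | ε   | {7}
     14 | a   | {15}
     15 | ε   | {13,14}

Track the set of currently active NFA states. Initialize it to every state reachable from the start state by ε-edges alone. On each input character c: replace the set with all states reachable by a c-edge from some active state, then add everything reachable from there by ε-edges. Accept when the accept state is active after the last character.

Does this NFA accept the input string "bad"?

Answer: ACCEPT

Steps:
initial (ε-close {0}): {0}
'b' @ 1: {1,2,3,4,6,7,8,12,13,14}  [accepting]
'a' @ 2: {3,4,5,6,7,8,9,10,12,13,14,15}  [accepting]
'd' @ 3: {7,11}  [accepting]
final: {7,11}; accept 7 in set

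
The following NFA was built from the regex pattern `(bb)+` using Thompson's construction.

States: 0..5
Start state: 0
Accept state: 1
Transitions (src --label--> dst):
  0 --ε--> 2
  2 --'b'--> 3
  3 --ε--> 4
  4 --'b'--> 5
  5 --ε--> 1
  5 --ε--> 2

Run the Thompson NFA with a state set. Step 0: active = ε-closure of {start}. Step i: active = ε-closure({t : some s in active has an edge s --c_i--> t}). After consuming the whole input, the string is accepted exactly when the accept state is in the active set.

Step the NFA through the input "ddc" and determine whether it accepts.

start: ε-closure({0}) = {0,2}
'd' @ 1: {}  — state set empty
rest 'dc' ignored (set empty)
final: {}; accept 1 not in set

Answer: REJECT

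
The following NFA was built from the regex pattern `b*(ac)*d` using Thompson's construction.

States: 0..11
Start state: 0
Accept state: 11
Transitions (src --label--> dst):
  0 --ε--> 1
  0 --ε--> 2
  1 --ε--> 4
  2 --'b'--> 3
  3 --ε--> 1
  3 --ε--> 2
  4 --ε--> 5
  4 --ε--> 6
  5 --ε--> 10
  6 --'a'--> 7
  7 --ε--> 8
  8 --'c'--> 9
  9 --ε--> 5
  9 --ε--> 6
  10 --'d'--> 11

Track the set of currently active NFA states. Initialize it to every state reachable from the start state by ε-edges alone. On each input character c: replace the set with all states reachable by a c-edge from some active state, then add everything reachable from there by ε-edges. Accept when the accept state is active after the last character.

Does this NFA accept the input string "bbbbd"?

initial (ε-close {0}): {0,1,2,4,5,6,10}
'b' @ 1: {1,2,3,4,5,6,10}
'b' @ 2: {1,2,3,4,5,6,10}
'b' @ 3: {1,2,3,4,5,6,10}
'b' @ 4: {1,2,3,4,5,6,10}
'd' @ 5: {11}  (accept∈set)
end set {11} — state 11 in

Answer: ACCEPT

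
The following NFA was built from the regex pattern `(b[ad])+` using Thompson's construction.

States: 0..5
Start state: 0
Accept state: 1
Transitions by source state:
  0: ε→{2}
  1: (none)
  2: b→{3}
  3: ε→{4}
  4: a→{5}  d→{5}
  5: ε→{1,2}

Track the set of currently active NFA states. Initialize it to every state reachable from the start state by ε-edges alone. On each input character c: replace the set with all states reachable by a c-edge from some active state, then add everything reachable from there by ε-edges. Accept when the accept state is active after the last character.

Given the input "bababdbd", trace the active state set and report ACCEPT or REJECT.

initial (ε-close {0}): {0,2}
'b' @ 1: {3,4}
'a' @ 2: {1,2,5}  (accept∈set)
'b' @ 3: {3,4}
'a' @ 4: {1,2,5}  (accept∈set)
'b' @ 5: {3,4}
'd' @ 6: {1,2,5}  (accept∈set)
'b' @ 7: {3,4}
'd' @ 8: {1,2,5}  (accept∈set)
after full input: {1,2,5}  (accept=1 in)

Answer: ACCEPT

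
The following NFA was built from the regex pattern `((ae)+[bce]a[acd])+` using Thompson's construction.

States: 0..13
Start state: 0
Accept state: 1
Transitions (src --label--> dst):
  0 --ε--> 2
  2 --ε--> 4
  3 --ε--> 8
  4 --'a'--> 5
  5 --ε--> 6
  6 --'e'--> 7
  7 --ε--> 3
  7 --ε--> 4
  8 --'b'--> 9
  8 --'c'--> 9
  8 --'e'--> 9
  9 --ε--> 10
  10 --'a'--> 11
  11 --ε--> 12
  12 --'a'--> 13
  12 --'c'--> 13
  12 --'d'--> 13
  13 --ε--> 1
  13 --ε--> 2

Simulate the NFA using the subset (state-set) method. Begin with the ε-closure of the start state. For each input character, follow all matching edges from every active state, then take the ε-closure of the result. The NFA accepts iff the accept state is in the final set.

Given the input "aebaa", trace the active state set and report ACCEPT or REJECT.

S₀ = ε-closure({0}) = {0,2,4}
'a' @ 1: {5,6}
'e' @ 2: {3,4,7,8}
'b' @ 3: {9,10}
'a' @ 4: {11,12}
'a' @ 5: {1,2,4,13}  (accept∈set)
final: {1,2,4,13}; accept 1 in set

Answer: ACCEPT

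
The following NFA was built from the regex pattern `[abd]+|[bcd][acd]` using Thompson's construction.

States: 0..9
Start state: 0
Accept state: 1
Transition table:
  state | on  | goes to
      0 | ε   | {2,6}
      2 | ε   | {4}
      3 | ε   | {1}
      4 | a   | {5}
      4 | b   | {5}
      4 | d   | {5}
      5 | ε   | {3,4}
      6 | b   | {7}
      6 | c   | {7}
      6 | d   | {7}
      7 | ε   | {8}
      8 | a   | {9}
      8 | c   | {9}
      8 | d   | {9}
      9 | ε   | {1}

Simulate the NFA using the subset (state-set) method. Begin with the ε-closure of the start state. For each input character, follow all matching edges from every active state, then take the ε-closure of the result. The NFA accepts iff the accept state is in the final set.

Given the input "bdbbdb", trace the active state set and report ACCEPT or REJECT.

S₀ = ε-closure({0}) = {0,2,4,6}
'b' @ 1: {1,3,4,5,7,8}  ✓accept
'd' @ 2: {1,3,4,5,9}  ✓accept
'b' @ 3: {1,3,4,5}  ✓accept
'b' @ 4: {1,3,4,5}  ✓accept
'd' @ 5: {1,3,4,5}  ✓accept
'b' @ 6: {1,3,4,5}  ✓accept
end set {1,3,4,5} — state 1 in

Answer: ACCEPT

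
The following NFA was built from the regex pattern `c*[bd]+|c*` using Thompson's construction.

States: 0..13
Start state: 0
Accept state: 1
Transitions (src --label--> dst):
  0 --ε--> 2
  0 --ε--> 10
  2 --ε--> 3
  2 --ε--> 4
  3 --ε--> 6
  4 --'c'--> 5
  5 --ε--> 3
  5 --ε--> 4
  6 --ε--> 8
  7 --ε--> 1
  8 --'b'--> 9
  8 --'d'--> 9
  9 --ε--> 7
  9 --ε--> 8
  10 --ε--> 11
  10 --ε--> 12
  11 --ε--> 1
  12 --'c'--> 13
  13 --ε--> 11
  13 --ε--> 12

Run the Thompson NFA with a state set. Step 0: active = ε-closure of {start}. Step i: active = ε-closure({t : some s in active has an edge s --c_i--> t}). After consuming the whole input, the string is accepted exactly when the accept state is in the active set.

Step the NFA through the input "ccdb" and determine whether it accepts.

Answer: ACCEPT

Steps:
start: ε-closure({0}) = {0,1,2,3,4,6,8,10,11,12}
'c' @ 1: {1,3,4,5,6,8,11,12,13}  [accepting]
'c' @ 2: {1,3,4,5,6,8,11,12,13}  [accepting]
'd' @ 3: {1,7,8,9}  [accepting]
'b' @ 4: {1,7,8,9}  [accepting]
final: {1,7,8,9}; accept 1 in set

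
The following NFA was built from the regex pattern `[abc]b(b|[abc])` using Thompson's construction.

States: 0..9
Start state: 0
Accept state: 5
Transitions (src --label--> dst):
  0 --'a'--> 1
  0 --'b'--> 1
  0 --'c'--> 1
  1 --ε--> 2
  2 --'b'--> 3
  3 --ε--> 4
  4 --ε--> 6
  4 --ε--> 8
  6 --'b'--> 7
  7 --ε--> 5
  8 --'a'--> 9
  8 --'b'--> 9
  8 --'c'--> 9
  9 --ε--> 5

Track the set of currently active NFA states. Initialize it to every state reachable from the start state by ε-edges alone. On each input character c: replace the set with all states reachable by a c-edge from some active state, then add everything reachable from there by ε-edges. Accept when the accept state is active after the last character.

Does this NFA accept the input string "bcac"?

Answer: REJECT

Trace:
start: ε-closure({0}) = {0}
'b' @ 1: {1,2}
'c' @ 2: {}  — dead — no transitions
rest 'ac' ignored (set empty)
after full input: {}  (accept=5 not in)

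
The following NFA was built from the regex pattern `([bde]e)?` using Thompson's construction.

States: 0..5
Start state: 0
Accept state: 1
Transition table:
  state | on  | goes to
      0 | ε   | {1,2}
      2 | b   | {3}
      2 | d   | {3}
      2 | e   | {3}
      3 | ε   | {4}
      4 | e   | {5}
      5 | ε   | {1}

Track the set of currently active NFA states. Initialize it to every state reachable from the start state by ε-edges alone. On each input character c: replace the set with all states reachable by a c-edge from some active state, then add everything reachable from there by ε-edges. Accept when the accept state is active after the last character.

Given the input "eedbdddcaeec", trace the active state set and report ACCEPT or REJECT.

initial (ε-close {0}): {0,1,2}
'e' @ 1: {3,4}
'e' @ 2: {1,5}  [accepting]
'd' @ 3: {}  — no active states
rest 'bdddcaeec' ignored (set empty)
end set {} — state 1 not in

Answer: REJECT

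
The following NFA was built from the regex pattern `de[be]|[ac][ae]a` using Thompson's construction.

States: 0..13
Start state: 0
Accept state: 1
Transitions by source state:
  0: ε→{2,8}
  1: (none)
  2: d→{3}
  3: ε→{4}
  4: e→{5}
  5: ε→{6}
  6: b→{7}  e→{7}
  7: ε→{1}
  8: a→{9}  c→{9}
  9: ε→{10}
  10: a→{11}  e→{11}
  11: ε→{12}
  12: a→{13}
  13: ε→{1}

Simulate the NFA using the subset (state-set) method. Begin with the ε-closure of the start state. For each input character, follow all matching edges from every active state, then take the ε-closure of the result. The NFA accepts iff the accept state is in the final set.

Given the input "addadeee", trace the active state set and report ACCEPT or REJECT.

Answer: REJECT

Steps:
initial (ε-close {0}): {0,2,8}
'a' @ 1: {9,10}
'd' @ 2: {}  — state set empty
rest 'dadeee' ignored (set empty)
final: {}; accept 1 not in set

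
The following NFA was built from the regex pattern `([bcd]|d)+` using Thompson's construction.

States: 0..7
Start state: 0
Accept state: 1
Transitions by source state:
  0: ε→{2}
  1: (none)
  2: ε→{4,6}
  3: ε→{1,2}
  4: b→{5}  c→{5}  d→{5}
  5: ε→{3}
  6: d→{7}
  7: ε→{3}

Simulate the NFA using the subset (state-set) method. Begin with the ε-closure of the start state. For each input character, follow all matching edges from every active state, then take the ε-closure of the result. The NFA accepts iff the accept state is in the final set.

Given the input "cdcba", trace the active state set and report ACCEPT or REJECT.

start: ε-closure({0}) = {0,2,4,6}
'c' @ 1: {1,2,3,4,5,6}  ✓accept
'd' @ 2: {1,2,3,4,5,6,7}  ✓accept
'c' @ 3: {1,2,3,4,5,6}  ✓accept
'b' @ 4: {1,2,3,4,5,6}  ✓accept
'a' @ 5: {}  — dead — no transitions
final: {}; accept 1 not in set

Answer: REJECT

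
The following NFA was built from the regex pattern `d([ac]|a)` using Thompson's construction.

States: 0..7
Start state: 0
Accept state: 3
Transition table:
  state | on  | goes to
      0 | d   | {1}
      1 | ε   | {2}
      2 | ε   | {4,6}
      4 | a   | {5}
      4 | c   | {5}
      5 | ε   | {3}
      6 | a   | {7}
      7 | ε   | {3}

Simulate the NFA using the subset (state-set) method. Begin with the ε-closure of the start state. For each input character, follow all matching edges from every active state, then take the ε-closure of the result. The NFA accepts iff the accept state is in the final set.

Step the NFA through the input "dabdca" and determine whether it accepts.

Answer: REJECT

Steps:
initial (ε-close {0}): {0}
'd' @ 1: {1,2,4,6}
'a' @ 2: {3,5,7}  ✓accept
'b' @ 3: {}  — dead — no transitions
rest 'dca' ignored (set empty)
final: {}; accept 3 not in set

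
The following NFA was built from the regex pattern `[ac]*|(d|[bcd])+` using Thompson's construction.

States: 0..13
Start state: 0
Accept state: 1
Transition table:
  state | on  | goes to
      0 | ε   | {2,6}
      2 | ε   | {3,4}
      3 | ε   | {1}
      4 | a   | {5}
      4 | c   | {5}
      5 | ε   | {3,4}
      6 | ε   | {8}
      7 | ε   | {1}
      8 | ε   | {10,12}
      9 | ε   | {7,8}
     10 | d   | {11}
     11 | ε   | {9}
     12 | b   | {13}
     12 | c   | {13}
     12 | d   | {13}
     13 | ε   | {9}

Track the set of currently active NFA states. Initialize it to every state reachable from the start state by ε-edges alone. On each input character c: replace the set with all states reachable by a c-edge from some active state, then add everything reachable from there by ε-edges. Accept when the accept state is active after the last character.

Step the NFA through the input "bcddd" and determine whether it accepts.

start: ε-closure({0}) = {0,1,2,3,4,6,8,10,12}
'b' @ 1: {1,7,8,9,10,12,13}  (accept∈set)
'c' @ 2: {1,7,8,9,10,12,13}  (accept∈set)
'd' @ 3: {1,7,8,9,10,11,12,13}  (accept∈set)
'd' @ 4: {1,7,8,9,10,11,12,13}  (accept∈set)
'd' @ 5: {1,7,8,9,10,11,12,13}  (accept∈set)
after full input: {1,7,8,9,10,11,12,13}  (accept=1 in)

Answer: ACCEPT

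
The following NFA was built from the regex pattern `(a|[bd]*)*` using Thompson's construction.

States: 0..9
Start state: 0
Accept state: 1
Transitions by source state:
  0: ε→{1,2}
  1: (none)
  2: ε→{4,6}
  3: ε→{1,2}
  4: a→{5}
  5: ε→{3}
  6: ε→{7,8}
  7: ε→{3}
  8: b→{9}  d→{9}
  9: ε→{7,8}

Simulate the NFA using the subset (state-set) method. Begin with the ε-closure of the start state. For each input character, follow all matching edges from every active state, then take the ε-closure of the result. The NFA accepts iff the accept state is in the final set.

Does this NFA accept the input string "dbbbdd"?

S₀ = ε-closure({0}) = {0,1,2,3,4,6,7,8}
'd' @ 1: {1,2,3,4,6,7,8,9}  ✓accept
'b' @ 2: {1,2,3,4,6,7,8,9}  ✓accept
'b' @ 3: {1,2,3,4,6,7,8,9}  ✓accept
'b' @ 4: {1,2,3,4,6,7,8,9}  ✓accept
'd' @ 5: {1,2,3,4,6,7,8,9}  ✓accept
'd' @ 6: {1,2,3,4,6,7,8,9}  ✓accept
end set {1,2,3,4,6,7,8,9} — state 1 in

Answer: ACCEPT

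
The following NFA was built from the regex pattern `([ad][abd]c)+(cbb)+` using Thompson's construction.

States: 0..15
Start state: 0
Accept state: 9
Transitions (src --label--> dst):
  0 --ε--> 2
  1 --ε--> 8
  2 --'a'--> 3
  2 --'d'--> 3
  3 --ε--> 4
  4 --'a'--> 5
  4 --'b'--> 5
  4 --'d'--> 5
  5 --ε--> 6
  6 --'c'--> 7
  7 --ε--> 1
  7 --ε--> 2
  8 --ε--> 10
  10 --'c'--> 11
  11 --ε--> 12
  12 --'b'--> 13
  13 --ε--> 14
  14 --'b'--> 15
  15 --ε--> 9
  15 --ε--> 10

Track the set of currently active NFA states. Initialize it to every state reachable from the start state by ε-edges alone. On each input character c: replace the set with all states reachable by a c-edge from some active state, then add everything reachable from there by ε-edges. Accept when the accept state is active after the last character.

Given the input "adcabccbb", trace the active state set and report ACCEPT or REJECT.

start: ε-closure({0}) = {0,2}
'a' @ 1: {3,4}
'd' @ 2: {5,6}
'c' @ 3: {1,2,7,8,10}
'a' @ 4: {3,4}
'b' @ 5: {5,6}
'c' @ 6: {1,2,7,8,10}
'c' @ 7: {11,12}
'b' @ 8: {13,14}
'b' @ 9: {9,10,15}  (accept∈set)
end set {9,10,15} — state 9 in

Answer: ACCEPT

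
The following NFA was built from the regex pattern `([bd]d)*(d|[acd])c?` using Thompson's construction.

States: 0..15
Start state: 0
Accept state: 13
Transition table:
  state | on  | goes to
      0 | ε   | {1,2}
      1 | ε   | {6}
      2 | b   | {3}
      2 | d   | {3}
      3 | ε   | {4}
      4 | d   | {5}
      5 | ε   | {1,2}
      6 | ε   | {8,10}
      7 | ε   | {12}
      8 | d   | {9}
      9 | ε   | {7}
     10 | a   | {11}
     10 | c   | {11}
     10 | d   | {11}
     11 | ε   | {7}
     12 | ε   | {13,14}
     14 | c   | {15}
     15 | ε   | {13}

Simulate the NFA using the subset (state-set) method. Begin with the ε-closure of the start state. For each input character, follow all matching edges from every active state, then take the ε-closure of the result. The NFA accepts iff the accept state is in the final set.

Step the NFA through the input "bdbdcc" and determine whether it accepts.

Answer: ACCEPT

Derivation:
S₀ = ε-closure({0}) = {0,1,2,6,8,10}
'b' @ 1: {3,4}
'd' @ 2: {1,2,5,6,8,10}
'b' @ 3: {3,4}
'd' @ 4: {1,2,5,6,8,10}
'c' @ 5: {7,11,12,13,14}  (accept∈set)
'c' @ 6: {13,15}  (accept∈set)
after full input: {13,15}  (accept=13 in)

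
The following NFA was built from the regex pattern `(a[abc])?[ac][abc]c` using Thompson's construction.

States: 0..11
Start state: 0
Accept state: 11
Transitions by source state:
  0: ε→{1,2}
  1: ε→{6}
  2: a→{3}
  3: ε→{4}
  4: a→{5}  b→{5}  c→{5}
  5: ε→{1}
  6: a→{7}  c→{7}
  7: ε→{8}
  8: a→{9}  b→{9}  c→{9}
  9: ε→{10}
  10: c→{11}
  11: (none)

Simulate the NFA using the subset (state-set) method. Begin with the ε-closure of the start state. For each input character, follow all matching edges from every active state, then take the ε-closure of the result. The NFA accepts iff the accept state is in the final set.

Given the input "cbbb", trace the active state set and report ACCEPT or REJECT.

S₀ = ε-closure({0}) = {0,1,2,6}
'c' @ 1: {7,8}
'b' @ 2: {9,10}
'b' @ 3: {}  — dead — no transitions
rest 'b' ignored (set empty)
end set {} — state 11 not in

Answer: REJECT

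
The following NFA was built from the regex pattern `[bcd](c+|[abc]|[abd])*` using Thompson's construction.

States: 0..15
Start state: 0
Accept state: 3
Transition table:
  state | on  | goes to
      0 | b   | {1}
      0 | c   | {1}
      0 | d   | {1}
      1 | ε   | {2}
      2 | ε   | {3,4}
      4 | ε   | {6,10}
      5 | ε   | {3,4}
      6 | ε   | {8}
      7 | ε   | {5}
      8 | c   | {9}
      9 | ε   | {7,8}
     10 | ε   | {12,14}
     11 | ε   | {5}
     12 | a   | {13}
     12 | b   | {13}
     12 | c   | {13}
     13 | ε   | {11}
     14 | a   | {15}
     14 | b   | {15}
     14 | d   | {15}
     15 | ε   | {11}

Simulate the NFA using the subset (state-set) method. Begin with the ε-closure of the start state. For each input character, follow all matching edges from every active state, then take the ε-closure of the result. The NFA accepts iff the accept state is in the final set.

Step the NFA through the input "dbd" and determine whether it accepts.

S₀ = ε-closure({0}) = {0}
'd' @ 1: {1,2,3,4,6,8,10,12,14}  ✓accept
'b' @ 2: {3,4,5,6,8,10,11,12,13,14,15}  ✓accept
'd' @ 3: {3,4,5,6,8,10,11,12,14,15}  ✓accept
final: {3,4,5,6,8,10,11,12,14,15}; accept 3 in set

Answer: ACCEPT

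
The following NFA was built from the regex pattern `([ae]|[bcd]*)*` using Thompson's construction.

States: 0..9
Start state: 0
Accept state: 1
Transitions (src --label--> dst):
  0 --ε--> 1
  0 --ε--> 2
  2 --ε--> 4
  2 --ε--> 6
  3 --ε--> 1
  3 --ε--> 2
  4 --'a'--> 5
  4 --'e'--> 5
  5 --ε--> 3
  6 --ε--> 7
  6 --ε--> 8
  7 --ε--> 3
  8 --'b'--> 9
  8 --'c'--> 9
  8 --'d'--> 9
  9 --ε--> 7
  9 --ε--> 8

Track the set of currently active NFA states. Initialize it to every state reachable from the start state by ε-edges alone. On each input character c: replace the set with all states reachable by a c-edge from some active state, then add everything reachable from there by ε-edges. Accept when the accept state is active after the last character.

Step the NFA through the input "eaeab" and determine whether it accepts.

Answer: ACCEPT

Derivation:
S₀ = ε-closure({0}) = {0,1,2,3,4,6,7,8}
'e' @ 1: {1,2,3,4,5,6,7,8}  ✓accept
'a' @ 2: {1,2,3,4,5,6,7,8}  ✓accept
'e' @ 3: {1,2,3,4,5,6,7,8}  ✓accept
'a' @ 4: {1,2,3,4,5,6,7,8}  ✓accept
'b' @ 5: {1,2,3,4,6,7,8,9}  ✓accept
end set {1,2,3,4,6,7,8,9} — state 1 in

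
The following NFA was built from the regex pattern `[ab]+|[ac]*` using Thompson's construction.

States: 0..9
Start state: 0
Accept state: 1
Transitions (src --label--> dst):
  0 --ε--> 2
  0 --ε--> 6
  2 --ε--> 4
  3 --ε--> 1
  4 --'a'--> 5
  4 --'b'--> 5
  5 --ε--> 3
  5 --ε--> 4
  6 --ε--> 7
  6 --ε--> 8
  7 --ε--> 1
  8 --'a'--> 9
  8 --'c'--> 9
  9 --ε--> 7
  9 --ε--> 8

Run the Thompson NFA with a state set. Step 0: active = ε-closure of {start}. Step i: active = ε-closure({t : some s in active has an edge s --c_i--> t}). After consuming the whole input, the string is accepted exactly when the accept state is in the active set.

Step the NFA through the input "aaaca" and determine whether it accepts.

Answer: ACCEPT

Steps:
initial (ε-close {0}): {0,1,2,4,6,7,8}
'a' @ 1: {1,3,4,5,7,8,9}  (accept∈set)
'a' @ 2: {1,3,4,5,7,8,9}  (accept∈set)
'a' @ 3: {1,3,4,5,7,8,9}  (accept∈set)
'c' @ 4: {1,7,8,9}  (accept∈set)
'a' @ 5: {1,7,8,9}  (accept∈set)
final: {1,7,8,9}; accept 1 in set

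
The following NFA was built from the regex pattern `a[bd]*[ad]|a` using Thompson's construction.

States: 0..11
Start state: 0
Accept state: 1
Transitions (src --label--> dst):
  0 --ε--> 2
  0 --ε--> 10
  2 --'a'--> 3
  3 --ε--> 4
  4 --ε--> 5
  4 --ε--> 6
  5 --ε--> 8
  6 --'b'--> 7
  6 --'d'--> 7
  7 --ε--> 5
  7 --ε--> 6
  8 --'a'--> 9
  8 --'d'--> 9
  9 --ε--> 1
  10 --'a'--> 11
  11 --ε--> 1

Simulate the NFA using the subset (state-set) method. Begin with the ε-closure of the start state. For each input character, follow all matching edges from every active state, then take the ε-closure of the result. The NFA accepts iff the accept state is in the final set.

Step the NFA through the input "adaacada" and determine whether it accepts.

S₀ = ε-closure({0}) = {0,2,10}
'a' @ 1: {1,3,4,5,6,8,11}  (accept∈set)
'd' @ 2: {1,5,6,7,8,9}  (accept∈set)
'a' @ 3: {1,9}  (accept∈set)
'a' @ 4: {}  — dead — no transitions
rest 'cada' ignored (set empty)
final: {}; accept 1 not in set

Answer: REJECT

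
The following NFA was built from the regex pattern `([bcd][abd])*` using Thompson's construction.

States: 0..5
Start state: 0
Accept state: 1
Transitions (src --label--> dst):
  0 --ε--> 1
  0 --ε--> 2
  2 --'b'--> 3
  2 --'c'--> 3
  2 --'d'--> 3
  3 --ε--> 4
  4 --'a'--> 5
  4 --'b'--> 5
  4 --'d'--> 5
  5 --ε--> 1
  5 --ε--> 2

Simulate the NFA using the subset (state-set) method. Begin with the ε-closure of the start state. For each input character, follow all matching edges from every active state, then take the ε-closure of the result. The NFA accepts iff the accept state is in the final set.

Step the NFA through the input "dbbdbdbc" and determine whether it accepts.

Answer: REJECT

Steps:
start: ε-closure({0}) = {0,1,2}
'd' @ 1: {3,4}
'b' @ 2: {1,2,5}  (accept∈set)
'b' @ 3: {3,4}
'd' @ 4: {1,2,5}  (accept∈set)
'b' @ 5: {3,4}
'd' @ 6: {1,2,5}  (accept∈set)
'b' @ 7: {3,4}
'c' @ 8: {}  — state set empty
end set {} — state 1 not in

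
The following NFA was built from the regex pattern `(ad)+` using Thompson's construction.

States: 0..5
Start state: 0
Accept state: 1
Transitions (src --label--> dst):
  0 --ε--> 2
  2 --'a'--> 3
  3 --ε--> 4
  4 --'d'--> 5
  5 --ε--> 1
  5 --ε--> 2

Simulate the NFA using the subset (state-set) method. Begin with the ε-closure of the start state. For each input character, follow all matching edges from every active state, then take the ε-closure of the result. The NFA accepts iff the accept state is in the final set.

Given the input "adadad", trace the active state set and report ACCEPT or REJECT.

S₀ = ε-closure({0}) = {0,2}
'a' @ 1: {3,4}
'd' @ 2: {1,2,5}  ✓accept
'a' @ 3: {3,4}
'd' @ 4: {1,2,5}  ✓accept
'a' @ 5: {3,4}
'd' @ 6: {1,2,5}  ✓accept
after full input: {1,2,5}  (accept=1 in)

Answer: ACCEPT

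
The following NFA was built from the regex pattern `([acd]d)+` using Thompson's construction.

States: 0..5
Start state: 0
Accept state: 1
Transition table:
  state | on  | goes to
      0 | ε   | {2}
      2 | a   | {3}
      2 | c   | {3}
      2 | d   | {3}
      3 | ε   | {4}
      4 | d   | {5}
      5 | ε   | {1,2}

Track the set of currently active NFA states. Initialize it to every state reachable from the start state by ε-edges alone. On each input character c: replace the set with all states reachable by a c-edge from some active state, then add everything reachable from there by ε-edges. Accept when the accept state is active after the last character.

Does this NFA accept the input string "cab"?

start: ε-closure({0}) = {0,2}
'c' @ 1: {3,4}
'a' @ 2: {}  — dead — no transitions
rest 'b' ignored (set empty)
after full input: {}  (accept=1 not in)

Answer: REJECT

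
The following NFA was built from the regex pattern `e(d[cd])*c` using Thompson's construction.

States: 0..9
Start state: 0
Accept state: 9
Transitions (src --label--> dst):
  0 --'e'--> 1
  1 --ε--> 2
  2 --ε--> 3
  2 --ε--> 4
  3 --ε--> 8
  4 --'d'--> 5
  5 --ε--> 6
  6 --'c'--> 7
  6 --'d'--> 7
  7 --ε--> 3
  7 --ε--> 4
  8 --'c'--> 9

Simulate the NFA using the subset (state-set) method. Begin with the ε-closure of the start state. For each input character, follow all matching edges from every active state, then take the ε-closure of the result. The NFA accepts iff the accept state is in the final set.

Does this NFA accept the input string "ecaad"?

Answer: REJECT

Steps:
S₀ = ε-closure({0}) = {0}
'e' @ 1: {1,2,3,4,8}
'c' @ 2: {9}  [accepting]
'a' @ 3: {}  — state set empty
rest 'ad' ignored (set empty)
final: {}; accept 9 not in set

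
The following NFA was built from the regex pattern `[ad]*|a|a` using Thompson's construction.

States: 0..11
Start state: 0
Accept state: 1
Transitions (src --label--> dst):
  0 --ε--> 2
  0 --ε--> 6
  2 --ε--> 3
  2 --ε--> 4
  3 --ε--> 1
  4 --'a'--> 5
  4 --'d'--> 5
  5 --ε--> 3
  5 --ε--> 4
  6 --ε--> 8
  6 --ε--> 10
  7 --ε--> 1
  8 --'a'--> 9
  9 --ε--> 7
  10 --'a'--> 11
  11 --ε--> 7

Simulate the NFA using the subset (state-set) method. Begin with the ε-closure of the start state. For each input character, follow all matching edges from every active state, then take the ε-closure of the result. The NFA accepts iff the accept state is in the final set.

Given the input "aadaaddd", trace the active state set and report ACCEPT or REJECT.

Answer: ACCEPT

Steps:
S₀ = ε-closure({0}) = {0,1,2,3,4,6,8,10}
'a' @ 1: {1,3,4,5,7,9,11}  ✓accept
'a' @ 2: {1,3,4,5}  ✓accept
'd' @ 3: {1,3,4,5}  ✓accept
'a' @ 4: {1,3,4,5}  ✓accept
'a' @ 5: {1,3,4,5}  ✓accept
'd' @ 6: {1,3,4,5}  ✓accept
'd' @ 7: {1,3,4,5}  ✓accept
'd' @ 8: {1,3,4,5}  ✓accept
end set {1,3,4,5} — state 1 in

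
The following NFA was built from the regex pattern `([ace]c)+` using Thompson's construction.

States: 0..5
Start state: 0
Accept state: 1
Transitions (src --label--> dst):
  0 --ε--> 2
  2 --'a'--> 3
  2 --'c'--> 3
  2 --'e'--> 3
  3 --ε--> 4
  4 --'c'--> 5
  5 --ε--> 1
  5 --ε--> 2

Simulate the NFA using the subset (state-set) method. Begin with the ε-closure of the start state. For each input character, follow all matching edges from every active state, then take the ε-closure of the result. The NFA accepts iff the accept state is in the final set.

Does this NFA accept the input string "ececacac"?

Answer: ACCEPT

Derivation:
start: ε-closure({0}) = {0,2}
'e' @ 1: {3,4}
'c' @ 2: {1,2,5}  (accept∈set)
'e' @ 3: {3,4}
'c' @ 4: {1,2,5}  (accept∈set)
'a' @ 5: {3,4}
'c' @ 6: {1,2,5}  (accept∈set)
'a' @ 7: {3,4}
'c' @ 8: {1,2,5}  (accept∈set)
end set {1,2,5} — state 1 in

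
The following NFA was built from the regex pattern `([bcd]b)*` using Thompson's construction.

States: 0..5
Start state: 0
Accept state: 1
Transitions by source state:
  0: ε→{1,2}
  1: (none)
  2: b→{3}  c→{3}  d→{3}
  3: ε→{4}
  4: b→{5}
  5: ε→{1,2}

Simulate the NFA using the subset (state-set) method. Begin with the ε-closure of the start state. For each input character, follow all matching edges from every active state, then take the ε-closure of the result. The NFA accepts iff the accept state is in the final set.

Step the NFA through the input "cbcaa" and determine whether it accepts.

Answer: REJECT

Steps:
S₀ = ε-closure({0}) = {0,1,2}
'c' @ 1: {3,4}
'b' @ 2: {1,2,5}  [accepting]
'c' @ 3: {3,4}
'a' @ 4: {}  — state set empty
rest 'a' ignored (set empty)
final: {}; accept 1 not in set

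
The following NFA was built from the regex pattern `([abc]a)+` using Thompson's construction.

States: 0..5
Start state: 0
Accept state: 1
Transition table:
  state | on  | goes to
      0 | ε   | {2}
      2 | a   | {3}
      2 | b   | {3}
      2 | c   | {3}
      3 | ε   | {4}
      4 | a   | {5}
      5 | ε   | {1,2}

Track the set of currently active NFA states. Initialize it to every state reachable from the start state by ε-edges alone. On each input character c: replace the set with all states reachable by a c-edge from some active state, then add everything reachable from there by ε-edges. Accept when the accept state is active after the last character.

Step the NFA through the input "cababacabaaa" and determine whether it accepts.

Answer: ACCEPT

Steps:
S₀ = ε-closure({0}) = {0,2}
'c' @ 1: {3,4}
'a' @ 2: {1,2,5}  ✓accept
'b' @ 3: {3,4}
'a' @ 4: {1,2,5}  ✓accept
'b' @ 5: {3,4}
'a' @ 6: {1,2,5}  ✓accept
'c' @ 7: {3,4}
'a' @ 8: {1,2,5}  ✓accept
'b' @ 9: {3,4}
'a' @ 10: {1,2,5}  ✓accept
'a' @ 11: {3,4}
'a' @ 12: {1,2,5}  ✓accept
end set {1,2,5} — state 1 in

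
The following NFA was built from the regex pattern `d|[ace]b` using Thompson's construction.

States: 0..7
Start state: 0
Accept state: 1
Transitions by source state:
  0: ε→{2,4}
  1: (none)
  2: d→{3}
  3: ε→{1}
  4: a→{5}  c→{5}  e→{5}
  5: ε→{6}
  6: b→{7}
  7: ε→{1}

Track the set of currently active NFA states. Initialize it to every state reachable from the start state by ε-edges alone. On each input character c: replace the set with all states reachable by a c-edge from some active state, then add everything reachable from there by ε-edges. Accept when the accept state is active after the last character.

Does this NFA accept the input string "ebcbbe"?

start: ε-closure({0}) = {0,2,4}
'e' @ 1: {5,6}
'b' @ 2: {1,7}  ✓accept
'c' @ 3: {}  — state set empty
rest 'bbe' ignored (set empty)
after full input: {}  (accept=1 not in)

Answer: REJECT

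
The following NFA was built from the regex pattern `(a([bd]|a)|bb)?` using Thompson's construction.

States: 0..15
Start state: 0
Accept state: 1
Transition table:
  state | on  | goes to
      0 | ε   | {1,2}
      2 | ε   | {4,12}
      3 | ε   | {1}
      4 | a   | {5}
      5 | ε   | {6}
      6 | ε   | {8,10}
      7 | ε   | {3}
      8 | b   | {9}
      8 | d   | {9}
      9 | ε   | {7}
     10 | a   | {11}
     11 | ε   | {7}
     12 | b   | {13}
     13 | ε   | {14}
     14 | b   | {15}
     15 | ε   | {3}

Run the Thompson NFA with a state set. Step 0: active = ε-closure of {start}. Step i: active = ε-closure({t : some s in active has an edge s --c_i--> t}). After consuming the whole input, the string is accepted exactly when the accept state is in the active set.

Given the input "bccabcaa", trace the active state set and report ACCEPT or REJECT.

Answer: REJECT

Derivation:
start: ε-closure({0}) = {0,1,2,4,12}
'b' @ 1: {13,14}
'c' @ 2: {}  — dead — no transitions
rest 'cabcaa' ignored (set empty)
after full input: {}  (accept=1 not in)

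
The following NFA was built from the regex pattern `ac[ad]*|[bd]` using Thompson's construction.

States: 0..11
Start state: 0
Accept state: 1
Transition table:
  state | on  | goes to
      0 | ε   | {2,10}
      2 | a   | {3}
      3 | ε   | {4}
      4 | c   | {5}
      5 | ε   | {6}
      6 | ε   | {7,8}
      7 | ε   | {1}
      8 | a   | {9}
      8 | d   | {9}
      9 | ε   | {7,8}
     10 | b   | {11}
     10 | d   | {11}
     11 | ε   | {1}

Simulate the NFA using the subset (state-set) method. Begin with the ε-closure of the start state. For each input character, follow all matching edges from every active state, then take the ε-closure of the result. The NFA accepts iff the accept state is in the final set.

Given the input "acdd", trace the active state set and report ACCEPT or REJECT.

initial (ε-close {0}): {0,2,10}
'a' @ 1: {3,4}
'c' @ 2: {1,5,6,7,8}  (accept∈set)
'd' @ 3: {1,7,8,9}  (accept∈set)
'd' @ 4: {1,7,8,9}  (accept∈set)
end set {1,7,8,9} — state 1 in

Answer: ACCEPT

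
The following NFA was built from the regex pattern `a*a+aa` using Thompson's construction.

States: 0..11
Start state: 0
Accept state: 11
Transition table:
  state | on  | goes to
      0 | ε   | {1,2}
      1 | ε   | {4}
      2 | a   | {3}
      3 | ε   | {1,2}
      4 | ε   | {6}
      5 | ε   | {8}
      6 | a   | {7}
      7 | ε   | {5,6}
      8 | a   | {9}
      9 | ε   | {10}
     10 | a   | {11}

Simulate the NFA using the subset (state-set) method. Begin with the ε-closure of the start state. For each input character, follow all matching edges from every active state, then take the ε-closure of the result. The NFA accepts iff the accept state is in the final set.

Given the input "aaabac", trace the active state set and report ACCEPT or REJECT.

Answer: REJECT

Steps:
start: ε-closure({0}) = {0,1,2,4,6}
'a' @ 1: {1,2,3,4,5,6,7,8}
'a' @ 2: {1,2,3,4,5,6,7,8,9,10}
'a' @ 3: {1,2,3,4,5,6,7,8,9,10,11}  (accept∈set)
'b' @ 4: {}  — state set empty
rest 'ac' ignored (set empty)
final: {}; accept 11 not in set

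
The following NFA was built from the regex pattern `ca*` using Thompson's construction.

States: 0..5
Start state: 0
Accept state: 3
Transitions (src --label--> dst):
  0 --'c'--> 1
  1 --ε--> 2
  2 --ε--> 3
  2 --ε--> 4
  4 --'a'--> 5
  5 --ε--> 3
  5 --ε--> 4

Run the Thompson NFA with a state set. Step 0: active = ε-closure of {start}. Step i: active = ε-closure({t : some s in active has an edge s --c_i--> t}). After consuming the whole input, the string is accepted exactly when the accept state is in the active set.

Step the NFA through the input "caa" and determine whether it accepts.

Answer: ACCEPT

Trace:
S₀ = ε-closure({0}) = {0}
'c' @ 1: {1,2,3,4}  (accept∈set)
'a' @ 2: {3,4,5}  (accept∈set)
'a' @ 3: {3,4,5}  (accept∈set)
final: {3,4,5}; accept 3 in set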